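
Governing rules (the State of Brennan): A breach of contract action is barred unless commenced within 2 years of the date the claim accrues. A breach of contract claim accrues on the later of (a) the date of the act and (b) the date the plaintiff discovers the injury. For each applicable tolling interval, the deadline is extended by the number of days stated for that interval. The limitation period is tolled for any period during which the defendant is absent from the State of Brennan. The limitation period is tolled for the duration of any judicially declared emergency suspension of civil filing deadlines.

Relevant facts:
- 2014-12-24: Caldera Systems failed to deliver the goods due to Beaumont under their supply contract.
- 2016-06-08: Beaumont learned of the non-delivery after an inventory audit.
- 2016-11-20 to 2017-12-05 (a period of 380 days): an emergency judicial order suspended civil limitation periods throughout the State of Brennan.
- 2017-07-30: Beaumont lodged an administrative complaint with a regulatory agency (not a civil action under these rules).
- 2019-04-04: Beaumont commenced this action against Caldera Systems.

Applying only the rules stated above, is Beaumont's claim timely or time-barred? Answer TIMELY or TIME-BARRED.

TIMELY

Taking the later of the act (2014-12-24) and discovery (2016-06-08), the claim accrued on 2016-06-08.
The untolled deadline — 2 years after 2016-06-08 — is 2018-06-08.
The period was tolled for 380 days by the emergency suspension of filing deadlines (2016-11-20 to 2017-12-05), pushing the deadline to 2019-06-23.
The other events in the timeline have no effect on the limitation period under the stated rules.
The 2019-04-04 filing precedes the 2019-06-23 deadline; the claim is timely.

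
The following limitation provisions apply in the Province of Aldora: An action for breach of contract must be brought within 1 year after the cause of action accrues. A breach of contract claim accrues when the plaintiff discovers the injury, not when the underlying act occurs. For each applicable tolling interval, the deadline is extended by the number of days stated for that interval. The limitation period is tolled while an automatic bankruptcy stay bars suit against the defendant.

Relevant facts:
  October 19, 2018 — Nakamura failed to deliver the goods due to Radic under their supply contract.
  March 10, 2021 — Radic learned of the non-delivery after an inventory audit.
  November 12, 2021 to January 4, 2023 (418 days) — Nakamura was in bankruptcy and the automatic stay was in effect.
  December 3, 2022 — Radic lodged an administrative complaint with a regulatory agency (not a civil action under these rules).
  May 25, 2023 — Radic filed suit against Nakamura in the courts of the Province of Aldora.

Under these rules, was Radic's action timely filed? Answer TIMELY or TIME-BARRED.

Accrual is tied to discovery, so the period began on March 10, 2021 rather than on October 19, 2018 when the act occurred.
The untolled deadline — 1 year after March 10, 2021 — is March 10, 2022.
The automatic bankruptcy stay from November 12, 2021 to January 4, 2023 tolled the period for 418 days, extending the deadline to May 2, 2023.
None of the other events listed affects the running of the period under the stated rules.
Filing on May 25, 2023 missed the May 2, 2023 deadline — the action is time-barred.

TIME-BARRED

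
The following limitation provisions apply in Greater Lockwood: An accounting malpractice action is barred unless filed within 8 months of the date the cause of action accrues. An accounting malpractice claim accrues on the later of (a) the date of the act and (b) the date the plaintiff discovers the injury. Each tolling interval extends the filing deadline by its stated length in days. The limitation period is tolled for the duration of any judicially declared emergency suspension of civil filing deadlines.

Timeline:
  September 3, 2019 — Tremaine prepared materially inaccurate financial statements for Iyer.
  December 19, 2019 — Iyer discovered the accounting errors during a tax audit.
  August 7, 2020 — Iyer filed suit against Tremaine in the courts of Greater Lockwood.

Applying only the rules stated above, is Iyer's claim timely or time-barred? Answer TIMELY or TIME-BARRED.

The claim accrued on December 19, 2019 — the later of the September 3, 2019 act and the December 19, 2019 discovery.
The untolled deadline — 8 months after December 19, 2019 — is August 19, 2020.
Filing on August 7, 2020 beat the August 19, 2020 deadline — the action is timely.

TIMELY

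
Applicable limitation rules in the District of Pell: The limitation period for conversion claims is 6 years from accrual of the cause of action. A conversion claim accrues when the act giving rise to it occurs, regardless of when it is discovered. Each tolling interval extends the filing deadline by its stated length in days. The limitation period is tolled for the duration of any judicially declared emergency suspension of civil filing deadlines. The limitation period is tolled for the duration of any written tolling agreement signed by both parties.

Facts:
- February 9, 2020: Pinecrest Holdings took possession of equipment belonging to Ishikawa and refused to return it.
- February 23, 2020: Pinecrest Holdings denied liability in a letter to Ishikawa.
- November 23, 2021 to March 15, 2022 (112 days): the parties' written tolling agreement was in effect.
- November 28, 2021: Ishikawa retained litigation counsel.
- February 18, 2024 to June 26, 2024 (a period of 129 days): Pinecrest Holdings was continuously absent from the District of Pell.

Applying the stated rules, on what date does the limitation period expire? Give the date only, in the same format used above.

June 1, 2026

The limitation period began to run on February 9, 2020.
Adding the 6 years base period to February 9, 2020 gives a deadline of February 9, 2026, before any tolling.
The written tolling agreement from November 23, 2021 to March 15, 2022 tolled the period for 112 days, extending the deadline to June 1, 2026.
The defendant's absence from the jurisdiction from February 18, 2024 to June 26, 2024 does not toll the period, because no stated rule makes the defendant's absence a tolling event.
None of the other events listed affects the running of the period under the stated rules.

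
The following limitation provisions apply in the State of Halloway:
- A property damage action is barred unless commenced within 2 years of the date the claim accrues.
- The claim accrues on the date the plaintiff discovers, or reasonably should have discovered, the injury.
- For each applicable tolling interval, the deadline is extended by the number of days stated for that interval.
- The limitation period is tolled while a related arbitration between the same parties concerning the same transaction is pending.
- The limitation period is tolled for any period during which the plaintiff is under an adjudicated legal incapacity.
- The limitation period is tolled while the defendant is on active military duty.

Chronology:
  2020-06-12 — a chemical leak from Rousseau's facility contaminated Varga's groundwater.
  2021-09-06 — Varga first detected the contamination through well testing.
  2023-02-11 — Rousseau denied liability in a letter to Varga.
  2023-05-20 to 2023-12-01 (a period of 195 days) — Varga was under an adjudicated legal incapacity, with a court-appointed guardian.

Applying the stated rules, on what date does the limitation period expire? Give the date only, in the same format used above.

Under the discovery rule, the claim accrued on 2021-09-06, when Varga discovered the injury — not on the 2020-06-12 date of the underlying act.
Adding the 2 years base period to 2021-09-06 gives a deadline of 2023-09-06, before any tolling.
Because the plaintiff's legal incapacity ran from 2023-05-20 to 2023-12-01, the deadline is extended by 195 days to 2024-03-19.
None of the other events listed affects the running of the period under the stated rules.

2024-03-19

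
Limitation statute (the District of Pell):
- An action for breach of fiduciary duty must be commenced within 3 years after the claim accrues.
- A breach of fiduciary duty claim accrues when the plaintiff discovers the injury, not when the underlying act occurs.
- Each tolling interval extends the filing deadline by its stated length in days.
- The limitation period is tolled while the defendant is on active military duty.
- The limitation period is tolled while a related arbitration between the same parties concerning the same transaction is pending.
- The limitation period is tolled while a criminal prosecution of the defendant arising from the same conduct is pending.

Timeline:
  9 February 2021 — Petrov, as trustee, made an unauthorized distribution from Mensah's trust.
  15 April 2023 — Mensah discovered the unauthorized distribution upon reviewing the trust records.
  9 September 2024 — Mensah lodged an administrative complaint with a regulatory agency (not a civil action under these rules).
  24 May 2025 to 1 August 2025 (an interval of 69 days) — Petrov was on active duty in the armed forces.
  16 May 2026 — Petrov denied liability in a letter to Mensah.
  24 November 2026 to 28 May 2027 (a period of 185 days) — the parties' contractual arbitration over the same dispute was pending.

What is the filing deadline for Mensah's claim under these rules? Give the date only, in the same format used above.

The claim did not accrue until Mensah discovered the injury on 15 April 2023; the 9 February 2021 act date does not start the clock under the stated rule.
The untolled deadline — 3 years after 15 April 2023 — is 15 April 2026.
Because the defendant's active military service ran from 24 May 2025 to 1 August 2025, the deadline is extended by 69 days to 23 June 2026.
By the time the pending related arbitration began on 24 November 2026, the limitation period had already expired on 23 June 2026; that interval cannot revive it.
The other events in the timeline have no effect on the limitation period under the stated rules.

23 June 2026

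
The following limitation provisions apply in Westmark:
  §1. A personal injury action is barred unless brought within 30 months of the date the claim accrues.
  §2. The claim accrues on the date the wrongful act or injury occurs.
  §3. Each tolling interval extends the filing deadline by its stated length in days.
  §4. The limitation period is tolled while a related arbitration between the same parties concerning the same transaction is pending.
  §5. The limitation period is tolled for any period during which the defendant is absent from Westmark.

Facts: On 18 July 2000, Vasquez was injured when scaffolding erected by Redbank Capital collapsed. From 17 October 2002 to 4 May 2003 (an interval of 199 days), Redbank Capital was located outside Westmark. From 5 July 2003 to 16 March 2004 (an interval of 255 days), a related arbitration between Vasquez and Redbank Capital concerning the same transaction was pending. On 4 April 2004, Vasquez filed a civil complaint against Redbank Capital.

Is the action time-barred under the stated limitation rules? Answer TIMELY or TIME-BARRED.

TIMELY

The limitation period began to run on 18 July 2000.
30 months from 18 July 2000 is 18 January 2003.
The period was tolled for 199 days by the defendant's absence from the jurisdiction (17 October 2002 to 4 May 2003), pushing the deadline to 5 August 2003.
Because the pending related arbitration ran from 5 July 2003 to 16 March 2004, the deadline is extended by 255 days to 16 April 2004.
The 4 April 2004 filing precedes the 16 April 2004 deadline; the claim is timely.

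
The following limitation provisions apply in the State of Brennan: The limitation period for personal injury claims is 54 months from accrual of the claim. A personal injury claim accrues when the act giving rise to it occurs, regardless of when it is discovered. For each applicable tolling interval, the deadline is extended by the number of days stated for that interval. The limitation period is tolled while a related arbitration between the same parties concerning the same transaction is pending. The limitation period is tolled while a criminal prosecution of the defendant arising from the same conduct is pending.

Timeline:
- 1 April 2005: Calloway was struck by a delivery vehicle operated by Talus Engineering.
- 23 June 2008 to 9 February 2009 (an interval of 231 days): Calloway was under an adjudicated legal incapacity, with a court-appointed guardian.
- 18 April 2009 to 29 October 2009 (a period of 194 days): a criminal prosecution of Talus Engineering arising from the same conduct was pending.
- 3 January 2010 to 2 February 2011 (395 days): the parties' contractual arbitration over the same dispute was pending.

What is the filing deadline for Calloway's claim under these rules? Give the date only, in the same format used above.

13 May 2011

The claim accrued on 1 April 2005, when the wrongful act occurred.
54 months from 1 April 2005 is 1 October 2009.
Because the pending criminal prosecution ran from 18 April 2009 to 29 October 2009, the deadline is extended by 194 days to 13 April 2010.
Because the pending related arbitration ran from 3 January 2010 to 2 February 2011, the deadline is extended by 395 days to 13 May 2011.
Although the plaintiff's incapacity ran from 23 June 2008 to 9 February 2009, the stated rules do not make that a tolling event, so it is disregarded.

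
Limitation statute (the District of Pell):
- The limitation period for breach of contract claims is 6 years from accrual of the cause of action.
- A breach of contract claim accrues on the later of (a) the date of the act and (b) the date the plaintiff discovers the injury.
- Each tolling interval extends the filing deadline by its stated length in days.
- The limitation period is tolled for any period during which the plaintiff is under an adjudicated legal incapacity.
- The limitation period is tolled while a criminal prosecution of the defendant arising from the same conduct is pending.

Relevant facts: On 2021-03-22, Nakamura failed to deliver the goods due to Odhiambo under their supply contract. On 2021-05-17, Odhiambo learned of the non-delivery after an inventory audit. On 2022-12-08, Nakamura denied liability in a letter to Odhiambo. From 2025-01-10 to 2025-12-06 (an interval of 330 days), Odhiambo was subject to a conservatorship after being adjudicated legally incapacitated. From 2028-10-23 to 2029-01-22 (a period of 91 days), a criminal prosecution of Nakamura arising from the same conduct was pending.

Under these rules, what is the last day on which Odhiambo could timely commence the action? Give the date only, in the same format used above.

2028-04-11

Taking the later of the act (2021-03-22) and discovery (2021-05-17), the claim accrued on 2021-05-17.
Adding the 6 years base period to 2021-05-17 gives a deadline of 2027-05-17, before any tolling.
Because the plaintiff's legal incapacity ran from 2025-01-10 to 2025-12-06, the deadline is extended by 330 days to 2028-04-11.
The pending criminal prosecution from 2028-10-23 to 2029-01-22 began after the period had already run on 2028-04-11, so it has no tolling effect.
The other events in the timeline have no effect on the limitation period under the stated rules.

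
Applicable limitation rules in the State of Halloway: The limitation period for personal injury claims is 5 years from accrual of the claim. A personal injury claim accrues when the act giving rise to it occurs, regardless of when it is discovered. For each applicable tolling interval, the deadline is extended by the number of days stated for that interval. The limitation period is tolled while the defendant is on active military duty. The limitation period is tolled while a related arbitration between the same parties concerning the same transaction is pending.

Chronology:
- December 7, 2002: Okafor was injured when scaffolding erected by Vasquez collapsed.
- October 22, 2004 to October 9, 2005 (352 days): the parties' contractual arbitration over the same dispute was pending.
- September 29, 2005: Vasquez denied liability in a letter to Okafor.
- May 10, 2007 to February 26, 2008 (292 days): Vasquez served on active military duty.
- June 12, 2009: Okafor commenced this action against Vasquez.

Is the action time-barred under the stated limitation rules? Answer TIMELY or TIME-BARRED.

The claim accrued on December 7, 2002, the date of the act.
5 years from December 7, 2002 is December 7, 2007.
The pending related arbitration from October 22, 2004 to October 9, 2005 tolled the period for 352 days, extending the deadline to November 23, 2008.
The defendant's active military service from May 10, 2007 to February 26, 2008 tolled the period for 292 days, extending the deadline to September 11, 2009.
None of the other events listed affects the running of the period under the stated rules.
Filing on June 12, 2009 beat the September 11, 2009 deadline — the action is timely.

TIMELY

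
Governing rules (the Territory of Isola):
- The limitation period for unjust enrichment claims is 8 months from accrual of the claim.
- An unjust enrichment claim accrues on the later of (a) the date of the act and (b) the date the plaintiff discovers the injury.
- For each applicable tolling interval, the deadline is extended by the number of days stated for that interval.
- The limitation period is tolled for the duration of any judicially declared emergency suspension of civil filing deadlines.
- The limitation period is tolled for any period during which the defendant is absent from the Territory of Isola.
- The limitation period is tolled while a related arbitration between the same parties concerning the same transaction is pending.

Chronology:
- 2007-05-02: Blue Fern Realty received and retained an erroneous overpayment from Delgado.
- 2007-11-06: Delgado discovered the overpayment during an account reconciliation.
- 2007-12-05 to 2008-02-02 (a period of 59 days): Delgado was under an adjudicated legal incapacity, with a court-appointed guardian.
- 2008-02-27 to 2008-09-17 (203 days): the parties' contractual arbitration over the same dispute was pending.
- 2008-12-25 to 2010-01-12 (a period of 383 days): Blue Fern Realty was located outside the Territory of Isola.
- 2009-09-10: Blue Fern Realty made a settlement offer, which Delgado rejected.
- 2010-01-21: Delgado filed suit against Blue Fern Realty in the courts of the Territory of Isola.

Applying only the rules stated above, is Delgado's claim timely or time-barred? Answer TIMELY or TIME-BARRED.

TIMELY

The claim accrued on 2007-11-06 — the later of the 2007-05-02 act and the 2007-11-06 discovery.
8 months from 2007-11-06 is 2008-07-06.
The period was tolled for 203 days by the pending related arbitration (2008-02-27 to 2008-09-17), pushing the deadline to 2009-01-25.
The defendant's absence from the jurisdiction from 2008-12-25 to 2010-01-12 tolled the period for 383 days, extending the deadline to 2010-02-12.
The plaintiff's legal incapacity from 2007-12-05 to 2008-02-02 does not toll the period, because no stated rule makes the plaintiff's incapacity a tolling event.
The other events in the timeline have no effect on the limitation period under the stated rules.
Filing on 2010-01-21 beat the 2010-02-12 deadline — the action is timely.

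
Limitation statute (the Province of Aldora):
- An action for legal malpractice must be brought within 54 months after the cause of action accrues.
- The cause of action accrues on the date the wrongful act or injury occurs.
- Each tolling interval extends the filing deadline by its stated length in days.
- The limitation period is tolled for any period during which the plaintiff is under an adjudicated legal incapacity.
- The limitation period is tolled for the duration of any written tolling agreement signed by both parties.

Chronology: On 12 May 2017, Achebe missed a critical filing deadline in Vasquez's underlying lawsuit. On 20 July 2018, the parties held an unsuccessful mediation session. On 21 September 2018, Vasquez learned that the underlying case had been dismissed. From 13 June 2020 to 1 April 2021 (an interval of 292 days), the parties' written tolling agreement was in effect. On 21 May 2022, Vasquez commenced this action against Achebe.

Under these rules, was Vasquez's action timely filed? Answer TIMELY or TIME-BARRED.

TIMELY

Because the rule ties accrual to occurrence, the claim accrued on 12 May 2017, not on the 21 September 2018 discovery date.
The untolled deadline — 54 months after 12 May 2017 — is 12 November 2021.
Because the written tolling agreement ran from 13 June 2020 to 1 April 2021, the deadline is extended by 292 days to 31 August 2022.
None of the other events listed affects the running of the period under the stated rules.
Filing on 21 May 2022 beat the 31 August 2022 deadline — the action is timely.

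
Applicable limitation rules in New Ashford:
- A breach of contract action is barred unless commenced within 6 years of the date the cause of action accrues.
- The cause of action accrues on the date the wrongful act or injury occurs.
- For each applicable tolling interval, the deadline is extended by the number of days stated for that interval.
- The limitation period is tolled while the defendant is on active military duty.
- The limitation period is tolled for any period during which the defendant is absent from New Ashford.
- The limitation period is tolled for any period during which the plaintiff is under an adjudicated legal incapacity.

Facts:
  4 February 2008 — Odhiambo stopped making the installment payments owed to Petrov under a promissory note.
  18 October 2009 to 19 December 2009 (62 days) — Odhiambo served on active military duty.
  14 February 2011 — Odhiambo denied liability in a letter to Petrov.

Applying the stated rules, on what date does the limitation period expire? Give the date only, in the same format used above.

7 April 2014

The claim accrued on 4 February 2008, when the wrongful act occurred.
Adding the 6 years base period to 4 February 2008 gives a deadline of 4 February 2014, before any tolling.
The period was tolled for 62 days by the defendant's active military service (18 October 2009 to 19 December 2009), pushing the deadline to 7 April 2014.
Nothing else in the chronology tolls or restarts the period.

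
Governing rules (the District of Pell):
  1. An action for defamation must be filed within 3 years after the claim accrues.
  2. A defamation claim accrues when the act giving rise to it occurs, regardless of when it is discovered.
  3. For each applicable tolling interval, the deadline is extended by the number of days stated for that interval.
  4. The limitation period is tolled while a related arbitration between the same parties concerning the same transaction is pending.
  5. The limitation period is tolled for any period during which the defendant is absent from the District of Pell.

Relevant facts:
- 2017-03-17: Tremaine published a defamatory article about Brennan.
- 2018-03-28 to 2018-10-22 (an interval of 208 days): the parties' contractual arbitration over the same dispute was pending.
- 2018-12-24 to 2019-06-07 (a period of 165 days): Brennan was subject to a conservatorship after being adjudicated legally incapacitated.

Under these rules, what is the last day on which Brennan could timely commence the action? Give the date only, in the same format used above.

2020-10-11

The limitation period began to run on 2017-03-17.
Adding the 3 years base period to 2017-03-17 gives a deadline of 2020-03-17, before any tolling.
The pending related arbitration from 2018-03-28 to 2018-10-22 tolled the period for 208 days, extending the deadline to 2020-10-11.
The plaintiff's legal incapacity from 2018-12-24 to 2019-06-07 does not toll the period, because no stated rule makes the plaintiff's incapacity a tolling event.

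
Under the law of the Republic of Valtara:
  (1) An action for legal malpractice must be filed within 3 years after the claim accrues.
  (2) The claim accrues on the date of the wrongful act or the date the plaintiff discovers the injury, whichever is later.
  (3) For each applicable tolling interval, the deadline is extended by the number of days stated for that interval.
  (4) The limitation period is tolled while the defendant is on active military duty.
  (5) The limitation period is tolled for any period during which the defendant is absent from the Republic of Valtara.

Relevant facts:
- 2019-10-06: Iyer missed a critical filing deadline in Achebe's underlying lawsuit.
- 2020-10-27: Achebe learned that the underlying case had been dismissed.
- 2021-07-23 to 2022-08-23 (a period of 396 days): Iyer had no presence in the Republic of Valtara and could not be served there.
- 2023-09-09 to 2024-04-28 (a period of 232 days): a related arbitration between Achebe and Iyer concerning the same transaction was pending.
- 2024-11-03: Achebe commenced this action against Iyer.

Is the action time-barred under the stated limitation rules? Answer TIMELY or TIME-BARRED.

TIMELY

Because discovery on 2020-10-27 post-dates the 2019-10-06 act, accrual under the later-of rule falls on 2020-10-27.
Adding the 3 years base period to 2020-10-27 gives a deadline of 2023-10-27, before any tolling.
The period was tolled for 396 days by the defendant's absence from the jurisdiction (2021-07-23 to 2022-08-23), pushing the deadline to 2024-11-26.
Although a pending arbitration ran from 2023-09-09 to 2024-04-28, the stated rules do not make that a tolling event, so it is disregarded.
Achebe filed on 2024-11-03, before the 2024-11-26 deadline, so the action is timely.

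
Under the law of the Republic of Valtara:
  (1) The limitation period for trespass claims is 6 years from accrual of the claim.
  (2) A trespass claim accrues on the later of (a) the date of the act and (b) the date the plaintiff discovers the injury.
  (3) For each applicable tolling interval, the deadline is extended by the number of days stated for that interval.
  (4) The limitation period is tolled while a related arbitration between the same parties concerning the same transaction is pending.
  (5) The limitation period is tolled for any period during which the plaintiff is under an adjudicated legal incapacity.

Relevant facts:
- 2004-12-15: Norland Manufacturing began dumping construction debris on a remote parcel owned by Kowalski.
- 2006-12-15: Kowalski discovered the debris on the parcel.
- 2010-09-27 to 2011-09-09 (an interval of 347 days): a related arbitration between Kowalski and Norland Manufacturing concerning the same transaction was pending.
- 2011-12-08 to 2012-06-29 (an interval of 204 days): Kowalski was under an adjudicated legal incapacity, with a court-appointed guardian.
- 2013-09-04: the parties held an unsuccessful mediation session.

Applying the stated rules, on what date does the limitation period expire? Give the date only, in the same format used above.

Because discovery on 2006-12-15 post-dates the 2004-12-15 act, accrual under the later-of rule falls on 2006-12-15.
Adding the 6 years base period to 2006-12-15 gives a deadline of 2012-12-15, before any tolling.
The pending related arbitration from 2010-09-27 to 2011-09-09 tolled the period for 347 days, extending the deadline to 2013-11-27.
The period was tolled for 204 days by the plaintiff's legal incapacity (2011-12-08 to 2012-06-29), pushing the deadline to 2014-06-19.
The other events in the timeline have no effect on the limitation period under the stated rules.

2014-06-19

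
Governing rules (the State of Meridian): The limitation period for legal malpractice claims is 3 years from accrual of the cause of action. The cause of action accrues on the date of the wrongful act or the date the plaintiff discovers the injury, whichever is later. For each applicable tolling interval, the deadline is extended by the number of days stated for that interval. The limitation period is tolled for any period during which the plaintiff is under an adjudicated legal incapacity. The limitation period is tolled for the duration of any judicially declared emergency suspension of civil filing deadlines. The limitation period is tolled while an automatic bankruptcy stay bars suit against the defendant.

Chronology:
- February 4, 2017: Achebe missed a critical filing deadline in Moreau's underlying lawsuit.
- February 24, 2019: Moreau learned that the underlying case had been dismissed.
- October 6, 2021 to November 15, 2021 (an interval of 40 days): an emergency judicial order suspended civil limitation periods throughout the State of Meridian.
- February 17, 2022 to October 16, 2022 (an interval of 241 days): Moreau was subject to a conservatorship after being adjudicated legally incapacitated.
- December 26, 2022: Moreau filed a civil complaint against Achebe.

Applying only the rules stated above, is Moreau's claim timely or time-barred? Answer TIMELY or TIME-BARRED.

Because discovery on February 24, 2019 post-dates the February 4, 2017 act, accrual under the later-of rule falls on February 24, 2019.
3 years from February 24, 2019 is February 24, 2022.
The emergency suspension of filing deadlines from October 6, 2021 to November 15, 2021 tolled the period for 40 days, extending the deadline to April 5, 2022.
The plaintiff's legal incapacity from February 17, 2022 to October 16, 2022 tolled the period for 241 days, extending the deadline to December 2, 2022.
Moreau filed on December 26, 2022, after the December 2, 2022 deadline, so the action is time-barred.

TIME-BARRED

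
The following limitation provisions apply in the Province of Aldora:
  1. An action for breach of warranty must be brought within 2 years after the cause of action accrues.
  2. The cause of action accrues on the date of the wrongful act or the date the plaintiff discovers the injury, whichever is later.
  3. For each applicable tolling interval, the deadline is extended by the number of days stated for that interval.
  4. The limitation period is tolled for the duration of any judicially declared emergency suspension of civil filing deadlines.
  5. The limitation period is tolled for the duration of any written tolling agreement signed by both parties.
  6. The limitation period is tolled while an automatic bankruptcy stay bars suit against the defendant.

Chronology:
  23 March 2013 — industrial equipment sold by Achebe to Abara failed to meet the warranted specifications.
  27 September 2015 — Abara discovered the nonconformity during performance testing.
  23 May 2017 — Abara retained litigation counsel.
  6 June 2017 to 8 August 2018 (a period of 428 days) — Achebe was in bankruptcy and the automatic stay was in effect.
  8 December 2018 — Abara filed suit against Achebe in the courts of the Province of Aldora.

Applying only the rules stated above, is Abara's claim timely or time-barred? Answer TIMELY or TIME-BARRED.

Taking the later of the act (23 March 2013) and discovery (27 September 2015), the claim accrued on 27 September 2015.
The untolled deadline — 2 years after 27 September 2015 — is 27 September 2017.
The automatic bankruptcy stay from 6 June 2017 to 8 August 2018 tolled the period for 428 days, extending the deadline to 29 November 2018.
The other events in the timeline have no effect on the limitation period under the stated rules.
Abara filed on 8 December 2018, after the 29 November 2018 deadline, so the action is time-barred.

TIME-BARRED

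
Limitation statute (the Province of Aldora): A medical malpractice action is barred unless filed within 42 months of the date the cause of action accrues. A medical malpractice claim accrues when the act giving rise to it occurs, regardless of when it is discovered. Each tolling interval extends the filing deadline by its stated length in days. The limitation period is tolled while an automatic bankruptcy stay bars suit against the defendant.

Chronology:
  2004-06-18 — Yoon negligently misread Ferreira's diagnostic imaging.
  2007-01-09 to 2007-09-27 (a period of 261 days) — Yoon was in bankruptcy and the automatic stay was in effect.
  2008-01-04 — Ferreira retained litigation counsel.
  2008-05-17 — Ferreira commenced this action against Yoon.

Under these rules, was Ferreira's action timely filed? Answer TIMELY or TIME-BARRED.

The cause of action accrued on 2004-06-18, the date of the act.
42 months from 2004-06-18 is 2007-12-18.
Because the automatic bankruptcy stay ran from 2007-01-09 to 2007-09-27, the deadline is extended by 261 days to 2008-09-04.
The other events in the timeline have no effect on the limitation period under the stated rules.
Ferreira filed on 2008-05-17, before the 2008-09-04 deadline, so the action is timely.

TIMELY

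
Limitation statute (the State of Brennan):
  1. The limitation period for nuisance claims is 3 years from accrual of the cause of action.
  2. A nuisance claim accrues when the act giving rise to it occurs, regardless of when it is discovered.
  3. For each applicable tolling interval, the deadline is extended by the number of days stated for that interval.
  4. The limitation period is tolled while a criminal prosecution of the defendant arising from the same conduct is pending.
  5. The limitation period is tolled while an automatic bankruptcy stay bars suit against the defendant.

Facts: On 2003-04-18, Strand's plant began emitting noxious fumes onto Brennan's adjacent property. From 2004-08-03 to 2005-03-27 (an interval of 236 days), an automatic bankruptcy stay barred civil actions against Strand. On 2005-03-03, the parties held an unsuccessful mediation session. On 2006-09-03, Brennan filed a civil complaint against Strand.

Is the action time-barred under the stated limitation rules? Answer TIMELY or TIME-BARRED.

The claim accrued on 2003-04-18, when the wrongful act occurred.
The untolled deadline — 3 years after 2003-04-18 — is 2006-04-18.
Because the automatic bankruptcy stay ran from 2004-08-03 to 2005-03-27, the deadline is extended by 236 days to 2006-12-10.
None of the other events listed affects the running of the period under the stated rules.
Filing on 2006-09-03 beat the 2006-12-10 deadline — the action is timely.

TIMELY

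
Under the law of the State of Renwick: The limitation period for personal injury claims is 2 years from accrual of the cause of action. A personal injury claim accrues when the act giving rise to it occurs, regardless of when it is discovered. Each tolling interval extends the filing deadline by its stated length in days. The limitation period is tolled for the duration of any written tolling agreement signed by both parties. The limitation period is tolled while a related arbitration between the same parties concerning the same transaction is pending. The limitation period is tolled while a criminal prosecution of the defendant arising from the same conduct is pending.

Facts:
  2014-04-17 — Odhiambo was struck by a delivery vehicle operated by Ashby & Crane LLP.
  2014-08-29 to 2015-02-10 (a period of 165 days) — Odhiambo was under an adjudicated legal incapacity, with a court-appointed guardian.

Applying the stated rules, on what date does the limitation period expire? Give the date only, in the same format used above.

The limitation period began to run on 2014-04-17.
Adding the 2 years base period to 2014-04-17 gives a deadline of 2016-04-17, before any tolling.
No stated provision tolls the period for the plaintiff's incapacity, so the interval from 2014-08-29 to 2015-02-10 has no effect on the deadline.

2016-04-17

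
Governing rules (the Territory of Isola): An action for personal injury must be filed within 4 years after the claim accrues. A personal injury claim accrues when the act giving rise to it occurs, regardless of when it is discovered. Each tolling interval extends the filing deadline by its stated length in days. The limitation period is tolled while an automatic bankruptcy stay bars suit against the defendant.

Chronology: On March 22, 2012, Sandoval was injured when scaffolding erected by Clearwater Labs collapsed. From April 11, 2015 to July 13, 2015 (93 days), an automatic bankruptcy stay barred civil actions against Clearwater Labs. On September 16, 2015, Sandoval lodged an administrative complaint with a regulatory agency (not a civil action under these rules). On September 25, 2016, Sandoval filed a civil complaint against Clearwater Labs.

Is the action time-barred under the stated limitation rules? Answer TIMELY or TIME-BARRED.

The claim accrued on March 22, 2012, when the wrongful act occurred.
The untolled deadline — 4 years after March 22, 2012 — is March 22, 2016.
The automatic bankruptcy stay from April 11, 2015 to July 13, 2015 tolled the period for 93 days, extending the deadline to June 23, 2016.
Nothing else in the chronology tolls or restarts the period.
The September 25, 2016 filing falls after the June 23, 2016 deadline; the claim is time-barred.

TIME-BARRED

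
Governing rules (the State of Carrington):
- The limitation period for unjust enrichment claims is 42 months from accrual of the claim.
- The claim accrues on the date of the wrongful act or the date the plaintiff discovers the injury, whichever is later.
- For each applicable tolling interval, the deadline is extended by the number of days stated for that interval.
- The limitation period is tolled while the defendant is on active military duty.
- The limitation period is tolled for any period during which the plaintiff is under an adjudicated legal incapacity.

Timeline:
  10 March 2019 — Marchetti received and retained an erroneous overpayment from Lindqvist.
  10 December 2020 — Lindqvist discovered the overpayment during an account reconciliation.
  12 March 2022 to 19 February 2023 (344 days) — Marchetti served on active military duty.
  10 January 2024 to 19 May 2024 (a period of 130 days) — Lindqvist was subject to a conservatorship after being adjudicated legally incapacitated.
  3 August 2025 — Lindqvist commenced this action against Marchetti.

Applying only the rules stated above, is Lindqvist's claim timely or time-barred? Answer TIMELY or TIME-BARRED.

The claim accrued on 10 December 2020 — the later of the 10 March 2019 act and the 10 December 2020 discovery.
Adding the 42 months base period to 10 December 2020 gives a deadline of 10 June 2024, before any tolling.
Because the defendant's active military service ran from 12 March 2022 to 19 February 2023, the deadline is extended by 344 days to 20 May 2025.
The plaintiff's legal incapacity from 10 January 2024 to 19 May 2024 tolled the period for 130 days, extending the deadline to 27 September 2025.
Filing on 3 August 2025 beat the 27 September 2025 deadline — the action is timely.

TIMELY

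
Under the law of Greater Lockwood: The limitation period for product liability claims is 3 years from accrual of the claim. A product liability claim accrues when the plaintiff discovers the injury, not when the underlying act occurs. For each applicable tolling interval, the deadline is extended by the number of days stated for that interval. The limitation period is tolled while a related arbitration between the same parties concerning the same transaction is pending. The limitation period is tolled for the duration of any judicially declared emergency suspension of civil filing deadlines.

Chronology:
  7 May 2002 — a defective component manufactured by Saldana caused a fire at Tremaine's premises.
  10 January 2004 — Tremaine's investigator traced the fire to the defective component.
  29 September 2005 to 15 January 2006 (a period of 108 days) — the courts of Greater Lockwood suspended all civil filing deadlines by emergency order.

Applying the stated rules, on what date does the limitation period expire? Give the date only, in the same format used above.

Under the discovery rule, the claim accrued on 10 January 2004, when Tremaine discovered the injury — not on the 7 May 2002 date of the underlying act.
The untolled deadline — 3 years after 10 January 2004 — is 10 January 2007.
The emergency suspension of filing deadlines from 29 September 2005 to 15 January 2006 tolled the period for 108 days, extending the deadline to 28 April 2007.

28 April 2007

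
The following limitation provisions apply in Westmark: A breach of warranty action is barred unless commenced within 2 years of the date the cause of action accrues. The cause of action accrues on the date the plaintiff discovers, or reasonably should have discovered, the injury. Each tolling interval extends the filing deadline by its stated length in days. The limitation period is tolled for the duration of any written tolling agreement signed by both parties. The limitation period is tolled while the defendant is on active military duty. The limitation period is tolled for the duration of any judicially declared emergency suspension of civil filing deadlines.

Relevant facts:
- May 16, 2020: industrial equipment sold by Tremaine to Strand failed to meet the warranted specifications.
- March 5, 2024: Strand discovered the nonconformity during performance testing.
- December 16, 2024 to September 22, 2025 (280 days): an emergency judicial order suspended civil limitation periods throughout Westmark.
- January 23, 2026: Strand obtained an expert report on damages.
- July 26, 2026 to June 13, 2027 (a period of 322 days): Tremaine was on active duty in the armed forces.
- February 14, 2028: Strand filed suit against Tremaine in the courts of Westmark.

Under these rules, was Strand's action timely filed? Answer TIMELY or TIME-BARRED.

The claim did not accrue until Strand discovered the injury on March 5, 2024; the May 16, 2020 act date does not start the clock under the stated rule.
Adding the 2 years base period to March 5, 2024 gives a deadline of March 5, 2026, before any tolling.
The period was tolled for 280 days by the emergency suspension of filing deadlines (December 16, 2024 to September 22, 2025), pushing the deadline to December 10, 2026.
The period was tolled for 322 days by the defendant's active military service (July 26, 2026 to June 13, 2027), pushing the deadline to October 28, 2027.
Nothing else in the chronology tolls or restarts the period.
Strand filed on February 14, 2028, after the October 28, 2027 deadline, so the action is time-barred.

TIME-BARRED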